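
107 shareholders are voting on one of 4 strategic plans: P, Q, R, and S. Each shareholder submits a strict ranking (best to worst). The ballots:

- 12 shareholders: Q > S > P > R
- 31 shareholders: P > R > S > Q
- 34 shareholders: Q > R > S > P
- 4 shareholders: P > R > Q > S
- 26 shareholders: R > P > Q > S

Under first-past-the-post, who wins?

First-place votes: P 35, Q 46, R 26, S 0.
Q has the most first-place votes.

Q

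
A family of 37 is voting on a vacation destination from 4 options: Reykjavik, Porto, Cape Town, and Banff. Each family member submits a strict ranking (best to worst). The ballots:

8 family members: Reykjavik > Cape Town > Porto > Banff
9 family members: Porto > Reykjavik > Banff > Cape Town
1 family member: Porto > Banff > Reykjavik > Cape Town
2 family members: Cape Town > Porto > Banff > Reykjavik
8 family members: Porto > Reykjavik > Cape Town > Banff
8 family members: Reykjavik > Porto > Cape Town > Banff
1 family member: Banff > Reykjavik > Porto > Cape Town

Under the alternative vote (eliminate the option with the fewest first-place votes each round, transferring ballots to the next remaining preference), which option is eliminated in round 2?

Round 1: Reykjavik 16, Porto 18, Cape Town 2, Banff 1. Eliminate Banff.
Round 2: Reykjavik 17, Porto 18, Cape Town 2. Eliminate Cape Town.

Cape Town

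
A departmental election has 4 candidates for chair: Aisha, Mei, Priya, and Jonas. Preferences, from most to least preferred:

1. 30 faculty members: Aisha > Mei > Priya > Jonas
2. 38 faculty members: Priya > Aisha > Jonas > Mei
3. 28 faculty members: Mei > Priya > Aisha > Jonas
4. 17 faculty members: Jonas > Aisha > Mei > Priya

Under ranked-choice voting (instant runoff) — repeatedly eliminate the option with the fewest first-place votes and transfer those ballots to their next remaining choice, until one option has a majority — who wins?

Round 1: Aisha 30, Mei 28, Priya 38, Jonas 17. Eliminate Jonas.
Round 2: Aisha 47, Mei 28, Priya 38. Eliminate Mei.
Round 3: Aisha 47, Priya 66. Priya has a majority.

Priya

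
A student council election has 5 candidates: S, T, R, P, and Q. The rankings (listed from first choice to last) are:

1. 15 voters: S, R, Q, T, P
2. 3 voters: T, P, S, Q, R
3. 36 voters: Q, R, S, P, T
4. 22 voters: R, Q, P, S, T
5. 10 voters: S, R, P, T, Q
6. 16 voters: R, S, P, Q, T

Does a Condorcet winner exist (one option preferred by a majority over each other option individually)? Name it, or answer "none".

R vs S: 74–28 for R.
R vs T: 99–3 for R.
R vs P: 99–3 for R.
R vs Q: 63–39 for R.
R beats every other option head-to-head.

R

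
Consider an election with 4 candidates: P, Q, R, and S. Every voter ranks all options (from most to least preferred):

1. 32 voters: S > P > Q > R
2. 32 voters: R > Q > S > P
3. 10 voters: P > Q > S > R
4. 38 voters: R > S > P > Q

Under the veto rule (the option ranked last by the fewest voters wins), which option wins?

S

Last-place votes: P 32, Q 38, R 42, S 0.
S is ranked last by the fewest voters, so S wins.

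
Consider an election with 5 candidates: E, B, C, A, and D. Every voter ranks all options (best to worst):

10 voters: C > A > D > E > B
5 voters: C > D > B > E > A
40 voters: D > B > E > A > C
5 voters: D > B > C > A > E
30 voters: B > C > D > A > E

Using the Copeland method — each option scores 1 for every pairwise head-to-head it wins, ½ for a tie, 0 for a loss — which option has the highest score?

E: ties A; loses to B, C, and D → score 0.5.
B: beats E, C, and A; loses to D → score 3.
C: beats E and A; ties D; loses to B → score 2.5.
A: ties E; loses to B, C, and D → score 0.5.
D: beats E, B, and A; ties C → score 3.5.
D has the best pairwise record.

D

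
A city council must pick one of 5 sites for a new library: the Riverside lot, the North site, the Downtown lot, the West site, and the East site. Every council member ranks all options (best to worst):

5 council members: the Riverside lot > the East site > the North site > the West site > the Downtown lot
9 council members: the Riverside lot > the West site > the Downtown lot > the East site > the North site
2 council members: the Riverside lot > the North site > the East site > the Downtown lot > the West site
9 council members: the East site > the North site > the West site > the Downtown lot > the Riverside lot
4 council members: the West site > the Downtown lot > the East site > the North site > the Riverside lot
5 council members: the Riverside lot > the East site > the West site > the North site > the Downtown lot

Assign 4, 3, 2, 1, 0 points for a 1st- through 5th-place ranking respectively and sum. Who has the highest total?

the Riverside lot: 5·4 + 9·4 + 2·4 + 9·0 + 4·0 + 5·4 = 84
the North site: 5·2 + 9·0 + 2·3 + 9·3 + 4·1 + 5·1 = 52
the Downtown lot: 5·0 + 9·2 + 2·1 + 9·1 + 4·3 + 5·0 = 41
the West site: 5·1 + 9·3 + 2·0 + 9·2 + 4·4 + 5·2 = 76
the East site: 5·3 + 9·1 + 2·2 + 9·4 + 4·2 + 5·3 = 87
the East site has the highest Borda score (87).

the East site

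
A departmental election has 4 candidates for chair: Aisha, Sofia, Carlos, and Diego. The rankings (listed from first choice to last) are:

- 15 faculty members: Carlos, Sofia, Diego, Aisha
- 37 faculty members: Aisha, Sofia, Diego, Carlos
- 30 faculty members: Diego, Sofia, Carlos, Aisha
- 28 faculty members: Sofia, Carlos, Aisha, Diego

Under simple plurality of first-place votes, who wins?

Aisha

First-place votes: Aisha 37, Sofia 28, Carlos 15, Diego 30.
Aisha has the most first-place votes.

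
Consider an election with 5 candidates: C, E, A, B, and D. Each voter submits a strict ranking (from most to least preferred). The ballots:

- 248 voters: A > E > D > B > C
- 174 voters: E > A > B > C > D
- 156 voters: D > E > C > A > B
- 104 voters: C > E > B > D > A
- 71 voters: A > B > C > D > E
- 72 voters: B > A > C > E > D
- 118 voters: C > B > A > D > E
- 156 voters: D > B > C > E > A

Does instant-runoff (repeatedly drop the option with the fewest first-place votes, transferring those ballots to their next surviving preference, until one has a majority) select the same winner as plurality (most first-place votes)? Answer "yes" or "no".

yes

Instant-runoff — R1 C 222, E 174, A 319, B 72, D 312 (B out); R2 C 222, E 174, A 391, D 312 (E out); R3 C 222, A 565, D 312 (A winner). Winner: A.
Plurality — first-place votes: C 222, E 174, A 319, B 72, D 312. Winner: A.
The two methods agree.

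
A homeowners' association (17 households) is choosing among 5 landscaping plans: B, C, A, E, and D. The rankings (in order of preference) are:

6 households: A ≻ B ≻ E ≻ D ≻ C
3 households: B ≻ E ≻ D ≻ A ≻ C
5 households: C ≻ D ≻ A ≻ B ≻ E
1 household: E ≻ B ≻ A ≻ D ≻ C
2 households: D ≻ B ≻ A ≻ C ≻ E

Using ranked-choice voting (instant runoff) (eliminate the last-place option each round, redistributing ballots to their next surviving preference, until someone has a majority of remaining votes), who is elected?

Round 1: B 3, C 5, A 6, E 1, D 2. Eliminate E.
Round 2: B 4, C 5, A 6, D 2. Eliminate D.
Round 3: B 6, C 5, A 6. Eliminate C.
Round 4: B 6, A 11. A has a majority.

A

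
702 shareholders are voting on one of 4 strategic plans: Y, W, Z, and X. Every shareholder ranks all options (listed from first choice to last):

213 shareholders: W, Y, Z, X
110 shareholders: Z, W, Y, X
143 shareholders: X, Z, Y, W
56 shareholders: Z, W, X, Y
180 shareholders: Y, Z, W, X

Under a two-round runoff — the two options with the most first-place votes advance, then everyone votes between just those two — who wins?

W

Round 1 first-place votes: Y 180, W 213, Z 166, X 143.
W and Y advance.
Runoff: W is preferred to Y by 379 voters; Y by 323.
W wins the runoff.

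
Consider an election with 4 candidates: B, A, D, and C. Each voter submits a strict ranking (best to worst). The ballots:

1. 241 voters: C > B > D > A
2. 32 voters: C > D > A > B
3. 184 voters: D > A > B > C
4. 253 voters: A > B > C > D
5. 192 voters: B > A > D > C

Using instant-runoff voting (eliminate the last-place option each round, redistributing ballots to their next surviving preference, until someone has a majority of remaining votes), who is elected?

A

Round 1: B 192, A 253, D 184, C 273. Eliminate D.
Round 2: B 192, A 437, C 273. Eliminate B.
Round 3: A 629, C 273. A has a majority.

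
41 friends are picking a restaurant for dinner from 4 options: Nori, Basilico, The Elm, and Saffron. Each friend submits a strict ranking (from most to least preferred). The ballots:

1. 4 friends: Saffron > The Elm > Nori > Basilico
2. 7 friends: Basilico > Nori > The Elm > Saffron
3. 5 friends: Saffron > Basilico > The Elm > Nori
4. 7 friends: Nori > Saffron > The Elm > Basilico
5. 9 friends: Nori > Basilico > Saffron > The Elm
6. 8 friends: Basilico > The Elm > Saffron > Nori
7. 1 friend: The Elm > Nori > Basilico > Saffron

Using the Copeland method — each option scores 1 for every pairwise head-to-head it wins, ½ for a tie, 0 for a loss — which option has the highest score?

Nori: beats Basilico, The Elm, and Saffron → score 3.
Basilico: beats The Elm and Saffron; loses to Nori → score 2.
The Elm: loses to Nori, Basilico, and Saffron → score 0.
Saffron: beats The Elm; loses to Nori and Basilico → score 1.
Nori has the best pairwise record.

Nori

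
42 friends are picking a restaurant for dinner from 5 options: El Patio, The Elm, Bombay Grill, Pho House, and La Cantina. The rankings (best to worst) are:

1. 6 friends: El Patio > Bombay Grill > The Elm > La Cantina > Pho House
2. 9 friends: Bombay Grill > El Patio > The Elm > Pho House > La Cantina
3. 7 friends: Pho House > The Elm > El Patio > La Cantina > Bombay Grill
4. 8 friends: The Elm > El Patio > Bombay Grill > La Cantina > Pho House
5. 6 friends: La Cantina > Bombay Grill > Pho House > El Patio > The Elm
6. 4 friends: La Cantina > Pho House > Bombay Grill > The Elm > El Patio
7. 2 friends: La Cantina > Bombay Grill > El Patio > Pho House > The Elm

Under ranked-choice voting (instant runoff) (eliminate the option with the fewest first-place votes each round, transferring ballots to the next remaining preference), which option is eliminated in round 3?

Round 1: El Patio 6, The Elm 8, Bombay Grill 9, Pho House 7, La Cantina 12. Eliminate El Patio.
Round 2: The Elm 8, Bombay Grill 15, Pho House 7, La Cantina 12. Eliminate Pho House.
Round 3: The Elm 15, Bombay Grill 15, La Cantina 12. Eliminate La Cantina.

La Cantina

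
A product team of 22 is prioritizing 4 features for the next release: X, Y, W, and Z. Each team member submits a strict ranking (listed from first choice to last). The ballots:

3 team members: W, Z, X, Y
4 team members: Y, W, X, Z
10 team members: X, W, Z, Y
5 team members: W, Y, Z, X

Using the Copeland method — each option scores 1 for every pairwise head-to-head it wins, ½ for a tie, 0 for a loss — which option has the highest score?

W

X: beats Y and Z; loses to W → score 2.
Y: loses to X, W, and Z → score 0.
W: beats X, Y, and Z → score 3.
Z: beats Y; loses to X and W → score 1.
W has the best pairwise record.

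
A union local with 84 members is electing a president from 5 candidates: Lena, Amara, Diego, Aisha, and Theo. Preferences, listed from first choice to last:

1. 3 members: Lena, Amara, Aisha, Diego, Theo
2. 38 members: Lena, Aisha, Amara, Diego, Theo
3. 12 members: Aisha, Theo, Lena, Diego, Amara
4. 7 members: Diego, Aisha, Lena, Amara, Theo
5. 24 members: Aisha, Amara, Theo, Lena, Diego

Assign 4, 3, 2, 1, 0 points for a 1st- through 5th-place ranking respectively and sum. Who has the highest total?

Aisha

Lena: 3·4 + 38·4 + 12·2 + 7·2 + 24·1 = 226
Amara: 3·3 + 38·2 + 12·0 + 7·1 + 24·3 = 164
Diego: 3·1 + 38·1 + 12·1 + 7·4 + 24·0 = 81
Aisha: 3·2 + 38·3 + 12·4 + 7·3 + 24·4 = 285
Theo: 3·0 + 38·0 + 12·3 + 7·0 + 24·2 = 84
Aisha has the highest Borda score (285).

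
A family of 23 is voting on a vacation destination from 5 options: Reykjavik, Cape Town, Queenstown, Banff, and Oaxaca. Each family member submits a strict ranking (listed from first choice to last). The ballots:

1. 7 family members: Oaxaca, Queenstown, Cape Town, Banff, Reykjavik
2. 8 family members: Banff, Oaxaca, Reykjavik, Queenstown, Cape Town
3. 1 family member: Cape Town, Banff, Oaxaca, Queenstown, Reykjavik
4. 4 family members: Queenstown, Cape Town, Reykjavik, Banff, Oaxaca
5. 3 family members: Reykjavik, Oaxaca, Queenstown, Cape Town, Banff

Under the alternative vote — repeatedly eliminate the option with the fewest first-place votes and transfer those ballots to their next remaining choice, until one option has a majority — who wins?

Banff

Round 1: Reykjavik 3, Cape Town 1, Queenstown 4, Banff 8, Oaxaca 7. Eliminate Cape Town.
Round 2: Reykjavik 3, Queenstown 4, Banff 9, Oaxaca 7. Eliminate Reykjavik.
Round 3: Queenstown 4, Banff 9, Oaxaca 10. Eliminate Queenstown.
Round 4: Banff 13, Oaxaca 10. Banff has a majority.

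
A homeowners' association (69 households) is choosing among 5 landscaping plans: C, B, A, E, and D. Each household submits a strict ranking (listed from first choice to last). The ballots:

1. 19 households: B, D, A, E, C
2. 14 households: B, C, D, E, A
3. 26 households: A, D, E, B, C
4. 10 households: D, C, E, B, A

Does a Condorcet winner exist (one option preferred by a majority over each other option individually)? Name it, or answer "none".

D vs C: 55–14 for D.
D vs B: 36–33 for D.
D vs A: 43–26 for D.
D vs E: 69–0 for D.
D beats every other option head-to-head.

D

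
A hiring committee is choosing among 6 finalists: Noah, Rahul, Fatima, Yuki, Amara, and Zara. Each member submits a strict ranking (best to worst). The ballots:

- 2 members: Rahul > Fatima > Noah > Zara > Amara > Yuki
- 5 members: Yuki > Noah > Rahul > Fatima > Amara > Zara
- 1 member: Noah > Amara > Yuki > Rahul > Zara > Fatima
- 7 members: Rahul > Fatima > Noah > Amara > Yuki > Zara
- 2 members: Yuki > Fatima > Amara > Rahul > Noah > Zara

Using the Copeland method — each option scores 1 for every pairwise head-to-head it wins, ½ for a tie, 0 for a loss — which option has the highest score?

Noah: beats Yuki, Amara, and Zara; loses to Rahul and Fatima → score 3.
Rahul: beats Noah, Fatima, Yuki, Amara, and Zara → score 5.
Fatima: beats Noah, Yuki, Amara, and Zara; loses to Rahul → score 4.
Yuki: beats Zara; loses to Noah, Rahul, Fatima, and Amara → score 1.
Amara: beats Yuki and Zara; loses to Noah, Rahul, and Fatima → score 2.
Zara: loses to Noah, Rahul, Fatima, Yuki, and Amara → score 0.
Rahul has the best pairwise record.

Rahul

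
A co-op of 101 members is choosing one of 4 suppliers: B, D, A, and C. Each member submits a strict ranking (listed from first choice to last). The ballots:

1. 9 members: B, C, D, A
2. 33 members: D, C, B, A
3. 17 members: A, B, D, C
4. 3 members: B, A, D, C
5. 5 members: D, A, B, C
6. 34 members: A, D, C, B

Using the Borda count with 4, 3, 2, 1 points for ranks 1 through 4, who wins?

D

B: 9·4 + 33·2 + 17·3 + 3·4 + 5·2 + 34·1 = 209
D: 9·2 + 33·4 + 17·2 + 3·2 + 5·4 + 34·3 = 312
A: 9·1 + 33·1 + 17·4 + 3·3 + 5·3 + 34·4 = 270
C: 9·3 + 33·3 + 17·1 + 3·1 + 5·1 + 34·2 = 219
D has the highest Borda score (312).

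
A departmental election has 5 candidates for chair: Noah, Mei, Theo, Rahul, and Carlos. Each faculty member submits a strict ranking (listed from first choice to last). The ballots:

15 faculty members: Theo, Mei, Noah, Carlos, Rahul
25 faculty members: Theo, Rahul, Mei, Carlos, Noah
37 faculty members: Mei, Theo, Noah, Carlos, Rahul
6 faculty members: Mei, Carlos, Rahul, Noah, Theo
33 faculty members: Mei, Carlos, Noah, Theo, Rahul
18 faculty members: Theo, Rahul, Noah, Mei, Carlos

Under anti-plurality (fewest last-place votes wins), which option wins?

Mei

Last-place votes: Noah 25, Mei 0, Theo 6, Rahul 85, Carlos 18.
Mei is ranked last by the fewest voters, so Mei wins.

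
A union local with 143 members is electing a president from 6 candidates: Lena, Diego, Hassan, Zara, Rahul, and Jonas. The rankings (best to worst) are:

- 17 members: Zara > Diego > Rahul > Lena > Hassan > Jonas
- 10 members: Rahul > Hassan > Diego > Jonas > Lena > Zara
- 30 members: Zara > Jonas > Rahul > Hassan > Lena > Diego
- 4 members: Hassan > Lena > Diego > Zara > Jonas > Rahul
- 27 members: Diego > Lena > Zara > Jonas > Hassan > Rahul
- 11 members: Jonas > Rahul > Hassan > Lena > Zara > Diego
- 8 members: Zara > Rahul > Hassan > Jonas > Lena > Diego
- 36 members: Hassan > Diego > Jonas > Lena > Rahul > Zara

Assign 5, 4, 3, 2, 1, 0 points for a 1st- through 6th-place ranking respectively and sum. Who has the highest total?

Hassan

Lena: 17·2 + 10·1 + 30·1 + 4·4 + 27·4 + 11·2 + 8·1 + 36·2 = 300
Diego: 17·4 + 10·3 + 30·0 + 4·3 + 27·5 + 11·0 + 8·0 + 36·4 = 389
Hassan: 17·1 + 10·4 + 30·2 + 4·5 + 27·1 + 11·3 + 8·3 + 36·5 = 401
Zara: 17·5 + 10·0 + 30·5 + 4·2 + 27·3 + 11·1 + 8·5 + 36·0 = 375
Rahul: 17·3 + 10·5 + 30·3 + 4·0 + 27·0 + 11·4 + 8·4 + 36·1 = 303
Jonas: 17·0 + 10·2 + 30·4 + 4·1 + 27·2 + 11·5 + 8·2 + 36·3 = 377
Hassan has the highest Borda score (401).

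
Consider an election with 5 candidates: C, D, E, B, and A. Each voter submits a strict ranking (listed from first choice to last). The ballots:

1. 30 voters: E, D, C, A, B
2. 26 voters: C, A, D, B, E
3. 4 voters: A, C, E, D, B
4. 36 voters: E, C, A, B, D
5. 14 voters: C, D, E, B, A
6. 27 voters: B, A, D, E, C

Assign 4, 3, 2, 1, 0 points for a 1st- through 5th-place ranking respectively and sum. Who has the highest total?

C: 30·2 + 26·4 + 4·3 + 36·3 + 14·4 + 27·0 = 340
D: 30·3 + 26·2 + 4·1 + 36·0 + 14·3 + 27·2 = 242
E: 30·4 + 26·0 + 4·2 + 36·4 + 14·2 + 27·1 = 327
B: 30·0 + 26·1 + 4·0 + 36·1 + 14·1 + 27·4 = 184
A: 30·1 + 26·3 + 4·4 + 36·2 + 14·0 + 27·3 = 277
C has the highest Borda score (340).

C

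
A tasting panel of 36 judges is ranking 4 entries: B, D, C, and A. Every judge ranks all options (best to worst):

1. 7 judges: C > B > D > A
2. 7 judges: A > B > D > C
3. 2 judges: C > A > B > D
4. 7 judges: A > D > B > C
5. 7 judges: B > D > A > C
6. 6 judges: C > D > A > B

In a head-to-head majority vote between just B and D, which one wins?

Voters preferring B to D: 23; preferring D to B: 13.
B wins the head-to-head.

B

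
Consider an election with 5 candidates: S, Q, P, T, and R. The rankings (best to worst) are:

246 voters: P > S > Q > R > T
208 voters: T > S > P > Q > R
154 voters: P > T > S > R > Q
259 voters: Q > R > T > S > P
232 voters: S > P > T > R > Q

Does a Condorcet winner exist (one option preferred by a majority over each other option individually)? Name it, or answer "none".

none

Checking pairwise contests:
T beats S 621–478.
S beats Q 840–259.
S beats P 699–400.
P beats T 632–467.
S beats R 840–259.
Every option loses at least one head-to-head, so there is no Condorcet winner.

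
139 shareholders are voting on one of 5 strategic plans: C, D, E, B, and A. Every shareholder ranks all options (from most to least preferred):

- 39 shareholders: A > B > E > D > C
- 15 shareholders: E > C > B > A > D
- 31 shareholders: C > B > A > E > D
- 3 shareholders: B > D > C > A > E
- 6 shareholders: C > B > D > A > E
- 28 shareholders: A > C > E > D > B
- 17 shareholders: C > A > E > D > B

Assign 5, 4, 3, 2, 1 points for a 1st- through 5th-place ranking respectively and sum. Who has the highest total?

A

C: 39·1 + 15·4 + 31·5 + 3·3 + 6·5 + 28·4 + 17·5 = 490
D: 39·2 + 15·1 + 31·1 + 3·4 + 6·3 + 28·2 + 17·2 = 244
E: 39·3 + 15·5 + 31·2 + 3·1 + 6·1 + 28·3 + 17·3 = 398
B: 39·4 + 15·3 + 31·4 + 3·5 + 6·4 + 28·1 + 17·1 = 409
A: 39·5 + 15·2 + 31·3 + 3·2 + 6·2 + 28·5 + 17·4 = 544
A has the highest Borda score (544).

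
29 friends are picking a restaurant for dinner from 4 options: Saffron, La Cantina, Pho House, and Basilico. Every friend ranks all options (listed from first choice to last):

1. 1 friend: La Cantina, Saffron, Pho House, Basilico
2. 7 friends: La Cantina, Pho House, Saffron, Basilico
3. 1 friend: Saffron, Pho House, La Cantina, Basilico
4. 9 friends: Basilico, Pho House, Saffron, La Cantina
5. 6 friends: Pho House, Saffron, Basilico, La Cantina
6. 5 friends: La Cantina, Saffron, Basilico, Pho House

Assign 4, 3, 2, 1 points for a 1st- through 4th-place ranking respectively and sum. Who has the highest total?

Pho House

Saffron: 1·3 + 7·2 + 1·4 + 9·2 + 6·3 + 5·3 = 72
La Cantina: 1·4 + 7·4 + 1·2 + 9·1 + 6·1 + 5·4 = 69
Pho House: 1·2 + 7·3 + 1·3 + 9·3 + 6·4 + 5·1 = 82
Basilico: 1·1 + 7·1 + 1·1 + 9·4 + 6·2 + 5·2 = 67
Pho House has the highest Borda score (82).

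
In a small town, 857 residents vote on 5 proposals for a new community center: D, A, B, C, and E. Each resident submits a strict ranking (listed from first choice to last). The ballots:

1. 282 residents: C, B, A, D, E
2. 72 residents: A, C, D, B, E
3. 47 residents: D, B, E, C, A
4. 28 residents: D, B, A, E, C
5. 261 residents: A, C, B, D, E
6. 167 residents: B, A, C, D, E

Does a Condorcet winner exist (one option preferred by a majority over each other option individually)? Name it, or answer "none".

none

Checking pairwise contests:
A beats D 782–75.
B beats A 524–333.
C beats B 615–242.
A beats C 528–329.
D beats E 857–0.
Every option loses at least one head-to-head, so there is no Condorcet winner.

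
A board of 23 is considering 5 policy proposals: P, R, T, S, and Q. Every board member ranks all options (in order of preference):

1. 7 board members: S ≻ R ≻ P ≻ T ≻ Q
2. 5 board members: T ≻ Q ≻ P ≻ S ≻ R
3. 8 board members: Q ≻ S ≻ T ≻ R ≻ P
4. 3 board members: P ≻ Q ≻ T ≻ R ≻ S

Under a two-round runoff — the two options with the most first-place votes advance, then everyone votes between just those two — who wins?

Q

Round 1 first-place votes: P 3, R 0, T 5, S 7, Q 8.
Q and S advance.
Runoff: Q is preferred to S by 16 voters; S by 7.
Q wins the runoff.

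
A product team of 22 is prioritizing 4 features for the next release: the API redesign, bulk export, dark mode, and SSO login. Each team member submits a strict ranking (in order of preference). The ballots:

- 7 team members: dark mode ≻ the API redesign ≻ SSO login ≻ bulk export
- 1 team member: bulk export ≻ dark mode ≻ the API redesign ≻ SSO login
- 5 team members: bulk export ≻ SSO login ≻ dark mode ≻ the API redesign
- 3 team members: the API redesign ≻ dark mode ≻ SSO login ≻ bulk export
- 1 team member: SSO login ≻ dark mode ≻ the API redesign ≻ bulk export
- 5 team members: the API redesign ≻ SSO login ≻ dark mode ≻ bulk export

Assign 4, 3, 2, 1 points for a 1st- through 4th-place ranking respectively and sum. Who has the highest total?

the API redesign: 7·3 + 1·2 + 5·1 + 3·4 + 1·2 + 5·4 = 62
bulk export: 7·1 + 1·4 + 5·4 + 3·1 + 1·1 + 5·1 = 40
dark mode: 7·4 + 1·3 + 5·2 + 3·3 + 1·3 + 5·2 = 63
SSO login: 7·2 + 1·1 + 5·3 + 3·2 + 1·4 + 5·3 = 55
dark mode has the highest Borda score (63).

dark mode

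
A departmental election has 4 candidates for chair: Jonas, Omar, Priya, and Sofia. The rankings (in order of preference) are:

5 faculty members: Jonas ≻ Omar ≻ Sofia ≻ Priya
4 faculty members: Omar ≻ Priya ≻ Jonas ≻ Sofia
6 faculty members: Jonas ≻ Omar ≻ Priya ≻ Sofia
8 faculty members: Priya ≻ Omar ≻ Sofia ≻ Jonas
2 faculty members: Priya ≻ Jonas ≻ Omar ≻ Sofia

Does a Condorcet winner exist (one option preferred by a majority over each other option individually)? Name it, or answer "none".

none

Checking pairwise contests:
Priya beats Jonas 14–11.
Jonas beats Omar 13–12.
Omar beats Priya 15–10.
Jonas beats Sofia 17–8.
Every option loses at least one head-to-head, so there is no Condorcet winner.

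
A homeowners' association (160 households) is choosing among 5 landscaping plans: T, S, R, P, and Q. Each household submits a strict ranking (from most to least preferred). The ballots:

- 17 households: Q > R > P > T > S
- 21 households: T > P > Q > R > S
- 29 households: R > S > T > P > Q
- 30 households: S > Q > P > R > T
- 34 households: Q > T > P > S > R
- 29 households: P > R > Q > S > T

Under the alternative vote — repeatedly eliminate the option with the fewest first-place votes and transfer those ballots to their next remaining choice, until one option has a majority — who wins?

Round 1: T 21, S 30, R 29, P 29, Q 51. Eliminate T.
Round 2: S 30, R 29, P 50, Q 51. Eliminate R.
Round 3: S 59, P 50, Q 51. Eliminate P.
Round 4: S 59, Q 101. Q has a majority.

Q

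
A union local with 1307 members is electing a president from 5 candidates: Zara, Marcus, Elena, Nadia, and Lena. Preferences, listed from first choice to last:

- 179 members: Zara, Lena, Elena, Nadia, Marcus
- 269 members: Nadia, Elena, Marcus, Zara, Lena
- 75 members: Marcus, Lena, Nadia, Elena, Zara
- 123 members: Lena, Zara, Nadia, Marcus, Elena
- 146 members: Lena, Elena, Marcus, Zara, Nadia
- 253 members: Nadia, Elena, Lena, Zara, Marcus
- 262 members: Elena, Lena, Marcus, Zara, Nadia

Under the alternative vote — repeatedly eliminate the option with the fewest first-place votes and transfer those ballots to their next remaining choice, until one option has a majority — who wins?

Lena

Round 1: Zara 179, Marcus 75, Elena 262, Nadia 522, Lena 269. Eliminate Marcus.
Round 2: Zara 179, Elena 262, Nadia 522, Lena 344. Eliminate Zara.
Round 3: Elena 262, Nadia 522, Lena 523. Eliminate Elena.
Round 4: Nadia 522, Lena 785. Lena has a majority.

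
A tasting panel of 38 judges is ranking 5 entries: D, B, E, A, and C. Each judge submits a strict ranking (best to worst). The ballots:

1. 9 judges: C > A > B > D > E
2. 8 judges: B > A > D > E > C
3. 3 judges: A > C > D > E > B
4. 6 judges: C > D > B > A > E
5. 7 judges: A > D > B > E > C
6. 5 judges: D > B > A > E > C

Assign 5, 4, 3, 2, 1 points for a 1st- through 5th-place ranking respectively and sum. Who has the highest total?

D: 9·2 + 8·3 + 3·3 + 6·4 + 7·4 + 5·5 = 128
B: 9·3 + 8·5 + 3·1 + 6·3 + 7·3 + 5·4 = 129
E: 9·1 + 8·2 + 3·2 + 6·1 + 7·2 + 5·2 = 61
A: 9·4 + 8·4 + 3·5 + 6·2 + 7·5 + 5·3 = 145
C: 9·5 + 8·1 + 3·4 + 6·5 + 7·1 + 5·1 = 107
A has the highest Borda score (145).

A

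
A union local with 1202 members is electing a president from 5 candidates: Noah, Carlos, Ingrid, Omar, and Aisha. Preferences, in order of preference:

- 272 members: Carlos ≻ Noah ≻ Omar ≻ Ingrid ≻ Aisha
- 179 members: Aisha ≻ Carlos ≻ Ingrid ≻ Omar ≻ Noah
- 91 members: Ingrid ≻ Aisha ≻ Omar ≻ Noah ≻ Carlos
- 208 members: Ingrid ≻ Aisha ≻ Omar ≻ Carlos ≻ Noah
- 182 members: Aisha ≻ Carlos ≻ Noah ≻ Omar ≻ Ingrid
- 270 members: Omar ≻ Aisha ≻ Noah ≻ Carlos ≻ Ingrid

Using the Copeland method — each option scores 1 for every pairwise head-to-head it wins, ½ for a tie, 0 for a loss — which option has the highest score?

Noah: beats Ingrid; loses to Carlos, Omar, and Aisha → score 1.
Carlos: beats Noah, Ingrid, and Omar; loses to Aisha → score 3.
Ingrid: loses to Noah, Carlos, Omar, and Aisha → score 0.
Omar: beats Noah and Ingrid; loses to Carlos and Aisha → score 2.
Aisha: beats Noah, Carlos, Ingrid, and Omar → score 4.
Aisha has the best pairwise record.

Aisha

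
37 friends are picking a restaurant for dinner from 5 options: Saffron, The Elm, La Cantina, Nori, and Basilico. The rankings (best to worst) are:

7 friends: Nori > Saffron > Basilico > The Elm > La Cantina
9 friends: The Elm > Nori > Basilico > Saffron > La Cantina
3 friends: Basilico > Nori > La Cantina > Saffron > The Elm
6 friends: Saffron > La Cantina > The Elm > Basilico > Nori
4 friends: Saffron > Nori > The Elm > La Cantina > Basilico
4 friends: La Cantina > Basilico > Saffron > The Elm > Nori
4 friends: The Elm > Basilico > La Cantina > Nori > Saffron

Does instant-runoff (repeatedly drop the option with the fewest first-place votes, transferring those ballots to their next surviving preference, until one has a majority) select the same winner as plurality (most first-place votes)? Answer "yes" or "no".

no

Instant-runoff — R1 Saffron 10, The Elm 13, La Cantina 4, Nori 7, Basilico 3 (Basilico out); R2 Saffron 10, The Elm 13, La Cantina 4, Nori 10 (La Cantina out); R3 Saffron 14, The Elm 13, Nori 10 (Nori out); R4 Saffron 24, The Elm 13 (Saffron winner). Winner: Saffron.
Plurality — first-place votes: Saffron 10, The Elm 13, La Cantina 4, Nori 7, Basilico 3. Winner: The Elm.
The two methods disagree.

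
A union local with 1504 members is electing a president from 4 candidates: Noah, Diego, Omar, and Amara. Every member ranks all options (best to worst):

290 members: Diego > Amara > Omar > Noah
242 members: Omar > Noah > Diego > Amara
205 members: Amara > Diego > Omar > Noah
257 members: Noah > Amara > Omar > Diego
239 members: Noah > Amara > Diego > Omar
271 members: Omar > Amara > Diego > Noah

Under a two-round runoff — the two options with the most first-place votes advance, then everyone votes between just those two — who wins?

Omar

Round 1 first-place votes: Noah 496, Diego 290, Omar 513, Amara 205.
Omar and Noah advance.
Runoff: Omar is preferred to Noah by 1008 voters; Noah by 496.
Omar wins the runoff.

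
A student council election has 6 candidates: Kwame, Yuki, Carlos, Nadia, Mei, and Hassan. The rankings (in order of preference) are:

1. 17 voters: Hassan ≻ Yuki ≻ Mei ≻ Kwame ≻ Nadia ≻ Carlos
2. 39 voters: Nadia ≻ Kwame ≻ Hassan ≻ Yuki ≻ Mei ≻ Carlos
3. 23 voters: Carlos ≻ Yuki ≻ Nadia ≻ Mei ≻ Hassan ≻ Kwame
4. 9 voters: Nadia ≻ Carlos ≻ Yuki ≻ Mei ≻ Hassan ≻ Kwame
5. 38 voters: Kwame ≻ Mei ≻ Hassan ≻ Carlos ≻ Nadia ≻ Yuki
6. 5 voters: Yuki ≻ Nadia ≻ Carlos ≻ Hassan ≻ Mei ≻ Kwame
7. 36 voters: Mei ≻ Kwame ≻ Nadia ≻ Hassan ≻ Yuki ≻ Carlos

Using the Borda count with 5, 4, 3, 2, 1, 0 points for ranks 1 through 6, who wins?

Kwame

Kwame: 17·2 + 39·4 + 23·0 + 9·0 + 38·5 + 5·0 + 36·4 = 524
Yuki: 17·4 + 39·2 + 23·4 + 9·3 + 38·0 + 5·5 + 36·1 = 326
Carlos: 17·0 + 39·0 + 23·5 + 9·4 + 38·2 + 5·3 + 36·0 = 242
Nadia: 17·1 + 39·5 + 23·3 + 9·5 + 38·1 + 5·4 + 36·3 = 492
Mei: 17·3 + 39·1 + 23·2 + 9·2 + 38·4 + 5·1 + 36·5 = 491
Hassan: 17·5 + 39·3 + 23·1 + 9·1 + 38·3 + 5·2 + 36·2 = 430
Kwame has the highest Borda score (524).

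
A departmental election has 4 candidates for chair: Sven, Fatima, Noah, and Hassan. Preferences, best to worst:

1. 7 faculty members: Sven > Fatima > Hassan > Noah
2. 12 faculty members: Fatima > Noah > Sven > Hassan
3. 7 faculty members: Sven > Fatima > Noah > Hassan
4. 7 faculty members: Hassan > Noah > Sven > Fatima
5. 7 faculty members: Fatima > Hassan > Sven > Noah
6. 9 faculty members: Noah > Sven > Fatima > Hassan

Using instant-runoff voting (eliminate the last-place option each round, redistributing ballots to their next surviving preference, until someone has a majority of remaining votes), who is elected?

Fatima

Round 1: Sven 14, Fatima 19, Noah 9, Hassan 7. Eliminate Hassan.
Round 2: Sven 14, Fatima 19, Noah 16. Eliminate Sven.
Round 3: Fatima 33, Noah 16. Fatima has a majority.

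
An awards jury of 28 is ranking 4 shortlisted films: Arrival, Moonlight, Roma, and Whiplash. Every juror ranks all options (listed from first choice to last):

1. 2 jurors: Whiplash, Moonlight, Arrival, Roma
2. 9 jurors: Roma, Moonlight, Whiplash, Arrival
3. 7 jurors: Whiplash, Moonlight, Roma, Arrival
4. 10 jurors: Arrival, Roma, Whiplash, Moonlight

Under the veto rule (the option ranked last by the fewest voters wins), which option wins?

Whiplash

Last-place votes: Arrival 16, Moonlight 10, Roma 2, Whiplash 0.
Whiplash is ranked last by the fewest voters, so Whiplash wins.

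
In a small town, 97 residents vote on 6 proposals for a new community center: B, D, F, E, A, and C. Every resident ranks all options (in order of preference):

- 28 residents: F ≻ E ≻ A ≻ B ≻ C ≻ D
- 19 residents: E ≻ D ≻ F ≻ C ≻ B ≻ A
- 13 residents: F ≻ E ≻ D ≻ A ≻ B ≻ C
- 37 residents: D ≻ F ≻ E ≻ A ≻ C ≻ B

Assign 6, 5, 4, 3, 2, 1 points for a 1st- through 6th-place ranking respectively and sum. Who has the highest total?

F

B: 28·3 + 19·2 + 13·2 + 37·1 = 185
D: 28·1 + 19·5 + 13·4 + 37·6 = 397
F: 28·6 + 19·4 + 13·6 + 37·5 = 507
E: 28·5 + 19·6 + 13·5 + 37·4 = 467
A: 28·4 + 19·1 + 13·3 + 37·3 = 281
C: 28·2 + 19·3 + 13·1 + 37·2 = 200
F has the highest Borda score (507).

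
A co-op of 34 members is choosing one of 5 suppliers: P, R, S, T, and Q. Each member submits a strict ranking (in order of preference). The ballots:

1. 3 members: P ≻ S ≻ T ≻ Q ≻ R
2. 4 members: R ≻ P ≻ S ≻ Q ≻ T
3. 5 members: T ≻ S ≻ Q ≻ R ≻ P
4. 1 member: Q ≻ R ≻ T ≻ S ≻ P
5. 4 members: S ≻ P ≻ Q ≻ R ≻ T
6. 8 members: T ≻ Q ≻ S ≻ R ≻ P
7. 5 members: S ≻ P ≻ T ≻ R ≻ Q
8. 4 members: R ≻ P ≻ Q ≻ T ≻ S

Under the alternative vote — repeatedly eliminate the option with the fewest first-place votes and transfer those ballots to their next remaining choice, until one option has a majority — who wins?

Round 1: P 3, R 8, S 9, T 13, Q 1. Eliminate Q.
Round 2: P 3, R 9, S 9, T 13. Eliminate P.
Round 3: R 9, S 12, T 13. Eliminate R.
Round 4: S 16, T 18. T has a majority.

T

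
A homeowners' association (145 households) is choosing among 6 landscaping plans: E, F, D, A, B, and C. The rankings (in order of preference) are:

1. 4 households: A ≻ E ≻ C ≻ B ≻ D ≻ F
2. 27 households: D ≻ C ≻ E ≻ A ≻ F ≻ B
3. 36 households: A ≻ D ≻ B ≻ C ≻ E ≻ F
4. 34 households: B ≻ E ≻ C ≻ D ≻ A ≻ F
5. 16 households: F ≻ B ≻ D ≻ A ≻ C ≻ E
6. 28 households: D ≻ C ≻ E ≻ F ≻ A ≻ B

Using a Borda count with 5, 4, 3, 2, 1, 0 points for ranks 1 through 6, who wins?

E: 4·4 + 27·3 + 36·1 + 34·4 + 16·0 + 28·3 = 353
F: 4·0 + 27·1 + 36·0 + 34·0 + 16·5 + 28·2 = 163
D: 4·1 + 27·5 + 36·4 + 34·2 + 16·3 + 28·5 = 539
A: 4·5 + 27·2 + 36·5 + 34·1 + 16·2 + 28·1 = 348
B: 4·2 + 27·0 + 36·3 + 34·5 + 16·4 + 28·0 = 350
C: 4·3 + 27·4 + 36·2 + 34·3 + 16·1 + 28·4 = 422
D has the highest Borda score (539).

D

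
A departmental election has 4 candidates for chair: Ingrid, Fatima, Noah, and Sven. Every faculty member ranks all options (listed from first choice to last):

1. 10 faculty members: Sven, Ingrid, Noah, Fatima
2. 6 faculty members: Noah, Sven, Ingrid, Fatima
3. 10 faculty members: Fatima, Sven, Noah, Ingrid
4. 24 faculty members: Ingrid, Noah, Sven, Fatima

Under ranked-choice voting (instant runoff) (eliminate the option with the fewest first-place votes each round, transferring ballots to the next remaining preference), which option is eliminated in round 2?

Round 1: Ingrid 24, Fatima 10, Noah 6, Sven 10. Eliminate Noah.
Round 2: Ingrid 24, Fatima 10, Sven 16. Eliminate Fatima.

Fatima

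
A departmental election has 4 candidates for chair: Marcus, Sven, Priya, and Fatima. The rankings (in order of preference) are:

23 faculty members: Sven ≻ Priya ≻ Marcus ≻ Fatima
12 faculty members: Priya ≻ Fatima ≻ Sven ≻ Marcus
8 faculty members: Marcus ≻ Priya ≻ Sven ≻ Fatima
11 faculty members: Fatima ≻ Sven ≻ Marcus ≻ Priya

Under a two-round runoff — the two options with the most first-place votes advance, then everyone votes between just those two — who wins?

Sven

Round 1 first-place votes: Marcus 8, Sven 23, Priya 12, Fatima 11.
Sven and Priya advance.
Runoff: Sven is preferred to Priya by 34 voters; Priya by 20.
Sven wins the runoff.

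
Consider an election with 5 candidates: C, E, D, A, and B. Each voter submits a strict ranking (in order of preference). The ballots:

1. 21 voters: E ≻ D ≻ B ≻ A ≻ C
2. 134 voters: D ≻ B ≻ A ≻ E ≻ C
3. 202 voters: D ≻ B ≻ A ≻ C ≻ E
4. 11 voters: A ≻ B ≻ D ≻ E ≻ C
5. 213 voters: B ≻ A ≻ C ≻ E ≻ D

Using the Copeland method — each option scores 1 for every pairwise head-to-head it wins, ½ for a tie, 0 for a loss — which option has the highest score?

C: beats E; loses to D, A, and B → score 1.
E: loses to C, D, A, and B → score 0.
D: beats C, E, A, and B → score 4.
A: beats C and E; loses to D and B → score 2.
B: beats C, E, and A; loses to D → score 3.
D has the best pairwise record.

D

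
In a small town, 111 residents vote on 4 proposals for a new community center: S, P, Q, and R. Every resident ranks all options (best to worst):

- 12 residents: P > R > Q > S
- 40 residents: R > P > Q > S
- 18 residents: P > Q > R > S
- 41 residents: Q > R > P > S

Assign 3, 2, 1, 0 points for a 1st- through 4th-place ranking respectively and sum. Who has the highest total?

R

S: 12·0 + 40·0 + 18·0 + 41·0 = 0
P: 12·3 + 40·2 + 18·3 + 41·1 = 211
Q: 12·1 + 40·1 + 18·2 + 41·3 = 211
R: 12·2 + 40·3 + 18·1 + 41·2 = 244
R has the highest Borda score (244).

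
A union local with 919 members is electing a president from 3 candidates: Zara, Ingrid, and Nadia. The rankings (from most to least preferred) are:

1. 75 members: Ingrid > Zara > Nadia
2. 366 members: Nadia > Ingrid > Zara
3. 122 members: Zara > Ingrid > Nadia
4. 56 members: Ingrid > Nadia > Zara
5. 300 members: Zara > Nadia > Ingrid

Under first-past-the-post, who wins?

Zara

First-place votes: Zara 422, Ingrid 131, Nadia 366.
Zara has the most first-place votes.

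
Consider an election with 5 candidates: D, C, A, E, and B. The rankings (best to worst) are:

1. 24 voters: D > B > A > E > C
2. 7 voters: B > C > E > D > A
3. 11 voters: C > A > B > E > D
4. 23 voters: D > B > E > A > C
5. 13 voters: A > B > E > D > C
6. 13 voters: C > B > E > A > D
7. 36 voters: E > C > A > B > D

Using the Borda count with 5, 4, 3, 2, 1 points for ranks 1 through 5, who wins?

B

D: 24·5 + 7·2 + 11·1 + 23·5 + 13·2 + 13·1 + 36·1 = 335
C: 24·1 + 7·4 + 11·5 + 23·1 + 13·1 + 13·5 + 36·4 = 352
A: 24·3 + 7·1 + 11·4 + 23·2 + 13·5 + 13·2 + 36·3 = 368
E: 24·2 + 7·3 + 11·2 + 23·3 + 13·3 + 13·3 + 36·5 = 418
B: 24·4 + 7·5 + 11·3 + 23·4 + 13·4 + 13·4 + 36·2 = 432
B has the highest Borda score (432).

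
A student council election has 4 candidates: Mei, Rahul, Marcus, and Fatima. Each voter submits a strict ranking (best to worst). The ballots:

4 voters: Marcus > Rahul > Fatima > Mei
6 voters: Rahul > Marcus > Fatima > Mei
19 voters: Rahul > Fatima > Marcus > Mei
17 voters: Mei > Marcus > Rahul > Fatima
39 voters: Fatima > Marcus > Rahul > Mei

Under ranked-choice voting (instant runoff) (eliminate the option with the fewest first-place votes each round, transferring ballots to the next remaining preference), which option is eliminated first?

Marcus

Round 1: Mei 17, Rahul 25, Marcus 4, Fatima 39. Eliminate Marcus.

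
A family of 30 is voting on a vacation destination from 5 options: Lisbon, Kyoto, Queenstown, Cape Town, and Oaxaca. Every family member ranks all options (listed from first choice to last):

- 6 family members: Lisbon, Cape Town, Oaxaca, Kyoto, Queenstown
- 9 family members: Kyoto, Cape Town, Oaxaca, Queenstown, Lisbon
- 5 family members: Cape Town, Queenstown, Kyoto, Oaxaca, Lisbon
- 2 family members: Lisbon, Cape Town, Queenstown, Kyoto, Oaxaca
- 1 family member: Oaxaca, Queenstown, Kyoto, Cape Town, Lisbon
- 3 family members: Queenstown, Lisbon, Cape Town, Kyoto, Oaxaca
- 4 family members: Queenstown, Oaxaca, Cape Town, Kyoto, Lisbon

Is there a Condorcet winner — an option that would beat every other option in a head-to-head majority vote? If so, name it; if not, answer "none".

Cape Town

Cape Town vs Lisbon: 19–11 for Cape Town.
Cape Town vs Kyoto: 20–10 for Cape Town.
Cape Town vs Queenstown: 22–8 for Cape Town.
Cape Town vs Oaxaca: 25–5 for Cape Town.
Cape Town beats every other option head-to-head.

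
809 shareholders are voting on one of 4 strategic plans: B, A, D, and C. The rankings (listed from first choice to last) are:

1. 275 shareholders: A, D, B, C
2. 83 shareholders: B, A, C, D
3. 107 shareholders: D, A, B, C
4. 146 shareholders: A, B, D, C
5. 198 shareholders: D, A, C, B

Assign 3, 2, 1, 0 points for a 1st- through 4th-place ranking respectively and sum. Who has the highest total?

B: 275·1 + 83·3 + 107·1 + 146·2 + 198·0 = 923
A: 275·3 + 83·2 + 107·2 + 146·3 + 198·2 = 2039
D: 275·2 + 83·0 + 107·3 + 146·1 + 198·3 = 1611
C: 275·0 + 83·1 + 107·0 + 146·0 + 198·1 = 281
A has the highest Borda score (2039).

A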